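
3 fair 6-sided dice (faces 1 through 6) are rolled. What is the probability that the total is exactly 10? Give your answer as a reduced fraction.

1/8

There are 6^3 = 216 equally likely outcomes.
The number of ordered 3-tuples from {1,…,6} summing to 10 is 27.
P(sum = 10) = 27/216 = 1/8.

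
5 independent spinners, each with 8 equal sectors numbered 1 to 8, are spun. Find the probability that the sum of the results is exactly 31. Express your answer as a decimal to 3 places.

There are 8^5 = 32768 equally likely outcomes.
The number of ordered 5-tuples from {1,…,8} summing to 31 is 690.
P(sum = 31) = 690/32768 = 345/16384 ≈ 0.021.

0.021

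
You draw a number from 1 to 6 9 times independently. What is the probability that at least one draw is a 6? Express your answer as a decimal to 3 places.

0.806

P(no draw is a 6) = (5/6)^9 ≈ 0.194.
P(at least one) = 1 − 0.194 = 0.806.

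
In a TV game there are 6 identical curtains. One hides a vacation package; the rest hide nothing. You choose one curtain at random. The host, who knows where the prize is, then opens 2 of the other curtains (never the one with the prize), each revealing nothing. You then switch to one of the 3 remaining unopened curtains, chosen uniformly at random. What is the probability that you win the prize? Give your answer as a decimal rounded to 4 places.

Your original curtain holds the prize with probability 1/6, so the other 5 collectively hold it with probability 5/6.
The host can always find 2 empty curtains to open, so the reveals don't change that 5/6; it is now spread over the 3 remaining unopened curtains.
P(win by switching) = (5/6) · (1/3) = 5/18 ≈ 0.2778.

0.2778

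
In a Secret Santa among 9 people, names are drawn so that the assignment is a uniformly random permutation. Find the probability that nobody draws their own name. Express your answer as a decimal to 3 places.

This is the derangement probability: permutations of 9 with no fixed point.
D(9) = 9! · (1 − 1/1! + 1/2! − ··· + (−1)^9/9!) = 133496.
P = 133496/362880 = 16687/45360 ≈ 0.368.

0.368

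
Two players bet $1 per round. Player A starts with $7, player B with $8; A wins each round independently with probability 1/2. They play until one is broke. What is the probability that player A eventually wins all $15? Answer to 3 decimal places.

0.467

With a fair step, P(i) = ½P(i−1) + ½P(i+1) with P(0)=0, P(15)=1 has the linear solution P(i) = i/15.
P(7) = 7/15 ≈ 0.467.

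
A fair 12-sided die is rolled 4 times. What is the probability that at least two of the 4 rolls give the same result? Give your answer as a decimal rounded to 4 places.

P(all 4 different) = 12/12 · 11/12 · ··· · 9/12 ≈ 0.5729.
P(at least two equal) = 1 − 0.5729 = 0.4271.

0.4271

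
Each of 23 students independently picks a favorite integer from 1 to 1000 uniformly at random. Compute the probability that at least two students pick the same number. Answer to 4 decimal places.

It's easier to compute the probability that all 23 are distinct.
P(all distinct) = 1000/1000 · 999/1000 · ··· · 978/1000 ≈ 0.7750.
So the probability of at least one match is 1 − 0.7750 = 0.2250.

0.2250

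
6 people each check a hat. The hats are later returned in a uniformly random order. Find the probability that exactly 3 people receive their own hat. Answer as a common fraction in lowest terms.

Choose which 3 of the 6 are fixed: C(6,3) = 20 ways.
The remaining 3 must have no fixed point: D(3) = 2.
P = 20·2/720 = 1/18.

1/18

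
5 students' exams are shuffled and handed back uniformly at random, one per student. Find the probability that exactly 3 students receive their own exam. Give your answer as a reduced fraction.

Choose which 3 of the 5 are fixed: C(5,3) = 10 ways.
The remaining 2 must have no fixed point: D(2) = 1.
P = 10·1/120 = 1/12.

1/12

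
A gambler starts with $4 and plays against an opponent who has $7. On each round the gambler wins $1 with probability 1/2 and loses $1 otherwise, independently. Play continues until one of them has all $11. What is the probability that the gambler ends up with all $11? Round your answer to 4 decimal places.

With a fair step, P(i) = ½P(i−1) + ½P(i+1) with P(0)=0, P(11)=1 has the linear solution P(i) = i/11.
P(4) = 4/11 ≈ 0.3636.

0.3636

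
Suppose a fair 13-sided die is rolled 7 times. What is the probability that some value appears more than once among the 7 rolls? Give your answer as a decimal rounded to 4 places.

0.8622

P(all 7 different) = 13/13 · 12/13 · ··· · 7/13 ≈ 0.1378.
P(at least two equal) = 1 − 0.1378 = 0.8622.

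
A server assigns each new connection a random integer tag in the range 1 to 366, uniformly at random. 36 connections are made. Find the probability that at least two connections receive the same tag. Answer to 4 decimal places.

0.8313

It's easier to compute the probability that all 36 are distinct.
P(all distinct) = 366/366 · 365/366 · ··· · 331/366 ≈ 0.1687.
So the probability of at least one match is 1 − 0.1687 = 0.8313.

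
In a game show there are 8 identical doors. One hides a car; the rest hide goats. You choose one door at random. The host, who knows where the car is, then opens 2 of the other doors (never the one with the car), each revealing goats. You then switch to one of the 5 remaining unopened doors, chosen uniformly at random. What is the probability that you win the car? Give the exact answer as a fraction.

7/40

Your original door holds the car with probability 1/8, so the other 7 collectively hold it with probability 7/8.
The host can always find 2 empty doors to open, so the reveals don't change that 7/8; it is now spread over the 5 remaining unopened doors.
P(win by switching) = (7/8) · (1/5) = 7/40.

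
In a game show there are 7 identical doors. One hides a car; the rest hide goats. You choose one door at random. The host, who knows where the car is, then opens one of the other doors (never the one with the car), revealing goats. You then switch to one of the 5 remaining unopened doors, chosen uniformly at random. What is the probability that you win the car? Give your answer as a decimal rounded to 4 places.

0.1714

Your original door holds the car with probability 1/7, so the other 6 collectively hold it with probability 6/7.
The host can always find an empty door to open, so this doesn't change that 6/7; it is now spread over the 5 remaining unopened doors.
P(win by switching) = (6/7) · (1/5) = 6/35 ≈ 0.1714.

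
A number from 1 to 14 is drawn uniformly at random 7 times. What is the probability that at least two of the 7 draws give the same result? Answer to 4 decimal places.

0.8359

P(all 7 different) = 14/14 · 13/14 · ··· · 8/14 ≈ 0.1641.
P(at least two equal) = 1 − 0.1641 = 0.8359.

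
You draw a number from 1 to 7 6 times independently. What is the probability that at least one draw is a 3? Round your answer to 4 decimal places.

P(no draw is a 3) = (6/7)^6 ≈ 0.3966.
P(at least one) = 1 − 0.3966 = 0.6034.

0.6034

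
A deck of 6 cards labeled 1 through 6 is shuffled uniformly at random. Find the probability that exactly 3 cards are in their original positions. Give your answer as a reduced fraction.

Choose which 3 of the 6 are fixed: C(6,3) = 20 ways.
The remaining 3 must have no fixed point: D(3) = 2.
P = 20·2/720 = 1/18.

1/18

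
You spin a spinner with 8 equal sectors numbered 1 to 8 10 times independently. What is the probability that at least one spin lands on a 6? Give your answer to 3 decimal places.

0.737

P(no spin lands on a 6) = (7/8)^10 ≈ 0.263.
P(at least one) = 1 − 0.263 = 0.737.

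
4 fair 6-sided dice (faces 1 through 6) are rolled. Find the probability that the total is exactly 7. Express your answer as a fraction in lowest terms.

5/324

There are 6^4 = 1296 equally likely outcomes.
The number of ordered 4-tuples from {1,…,6} summing to 7 is 20.
P(sum = 7) = 20/1296 = 5/324.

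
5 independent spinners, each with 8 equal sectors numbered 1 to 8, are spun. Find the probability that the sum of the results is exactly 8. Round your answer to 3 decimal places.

0.001

There are 8^5 = 32768 equally likely outcomes.
The number of ordered 5-tuples from {1,…,8} summing to 8 is 35.
P(sum = 8) = 35/32768 ≈ 0.001.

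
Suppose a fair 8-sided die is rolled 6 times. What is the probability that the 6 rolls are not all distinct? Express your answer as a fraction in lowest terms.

P(all 6 different) = 8/8 · 7/8 · ··· · 3/8 = 315/4096.
P(at least two equal) = 1 − 315/4096 = 3781/4096.

3781/4096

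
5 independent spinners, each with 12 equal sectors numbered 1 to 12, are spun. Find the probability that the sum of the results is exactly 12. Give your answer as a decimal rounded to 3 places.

There are 12^5 = 248832 equally likely outcomes.
The number of ordered 5-tuples from {1,…,12} summing to 12 is 330.
P(sum = 12) = 330/248832 = 55/41472 ≈ 0.001.

0.001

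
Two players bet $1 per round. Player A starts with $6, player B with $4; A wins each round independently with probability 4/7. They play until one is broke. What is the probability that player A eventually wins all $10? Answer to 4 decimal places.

Let r = q/p = (3/7)/(4/7) = 3/4. The recurrence P(i) = p·P(i+1) + q·P(i−1) with P(0)=0, P(10)=1 gives P(i) = (1 − r^i)/(1 − r^10).
P(6) = (1 − (3/4)^6) / (1 − (3/4)^10) = 123136/141361 ≈ 0.8711.

0.8711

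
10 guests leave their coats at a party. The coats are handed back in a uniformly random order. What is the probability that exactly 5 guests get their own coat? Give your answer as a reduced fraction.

Choose which 5 of the 10 are fixed: C(10,5) = 252 ways.
The remaining 5 must have no fixed point: D(5) = 44.
P = 252·44/3628800 = 11/3600.

11/3600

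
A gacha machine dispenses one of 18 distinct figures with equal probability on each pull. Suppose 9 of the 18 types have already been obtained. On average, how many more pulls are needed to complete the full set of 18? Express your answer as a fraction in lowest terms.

Starting from 9 distinct types, each trial gives a new one with probability (18−i)/18 when i types are held, so the wait for the next new type is 18/(18−i).
E = 18/9 + 18/8 + 18/7 + 18/6 + 18/5 + 18/4 + 18/3 + 18/2 + 18/1 = 7129/140.

7129/140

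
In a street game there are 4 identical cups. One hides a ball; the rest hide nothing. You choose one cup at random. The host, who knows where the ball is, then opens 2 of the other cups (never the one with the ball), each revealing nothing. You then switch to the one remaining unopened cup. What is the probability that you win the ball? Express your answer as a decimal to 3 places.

Your original cup holds the ball with probability 1/4, so the other 3 collectively hold it with probability 3/4.
The host can always find 2 empty cups to open, so the reveals don't change that 3/4; it is now spread over the 1 remaining unopened cup.
P(win by switching) = (3/4) · (1/1) = 3/4 ≈ 0.750.

0.750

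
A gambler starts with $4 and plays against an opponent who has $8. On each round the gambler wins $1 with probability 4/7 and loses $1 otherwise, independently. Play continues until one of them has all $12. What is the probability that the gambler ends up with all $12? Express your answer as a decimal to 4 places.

0.7060

Let r = q/p = (3/7)/(4/7) = 3/4. The recurrence P(i) = p·P(i+1) + q·P(i−1) with P(0)=0, P(12)=1 gives P(i) = (1 − r^i)/(1 − r^12).
P(4) = (1 − (3/4)^4) / (1 − (3/4)^12) = 65536/92833 ≈ 0.7060.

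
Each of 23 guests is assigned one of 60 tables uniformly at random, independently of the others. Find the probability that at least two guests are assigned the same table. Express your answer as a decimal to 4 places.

It's easier to compute the probability that all 23 are distinct.
P(all distinct) = 60/60 · 59/60 · ··· · 38/60 ≈ 0.0077.
So the probability of at least one match is 1 − 0.0077 = 0.9923.

0.9923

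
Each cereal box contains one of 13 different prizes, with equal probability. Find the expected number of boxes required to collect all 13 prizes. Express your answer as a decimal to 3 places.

After i distinct types are collected, each trial gives a new one with probability (13−i)/13, so the expected wait for the next new type is 13/(13−i).
E = 13/13 + 13/12 + 13/11 + 13/10 + 13/9 + 13/8 + 13/7 + 13/6 + 13/5 + 13/4 + 13/3 + 13/2 + 13/1 = 1145993/27720 ≈ 41.342.

41.342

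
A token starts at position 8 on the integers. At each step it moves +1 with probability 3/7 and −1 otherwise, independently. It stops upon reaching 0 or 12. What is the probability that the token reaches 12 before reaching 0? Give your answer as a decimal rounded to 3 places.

0.294

Let r = q/p = (4/7)/(3/7) = 4/3. The recurrence P(i) = p·P(i+1) + q·P(i−1) with P(0)=0, P(12)=1 gives P(i) = (1 − r^i)/(1 − r^12).
P(8) = (1 − (4/3)^8) / (1 − (4/3)^12) = 27297/92833 ≈ 0.294.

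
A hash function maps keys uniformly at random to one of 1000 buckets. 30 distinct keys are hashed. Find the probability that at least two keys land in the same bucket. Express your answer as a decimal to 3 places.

0.356

It's easier to compute the probability that all 30 are distinct.
P(all distinct) = 1000/1000 · 999/1000 · ··· · 971/1000 ≈ 0.644.
So the probability of at least one match is 1 − 0.644 = 0.356.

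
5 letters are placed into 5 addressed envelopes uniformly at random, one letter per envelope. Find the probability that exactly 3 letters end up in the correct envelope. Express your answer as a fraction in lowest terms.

1/12

Choose which 3 of the 5 are fixed: C(5,3) = 10 ways.
The remaining 2 must have no fixed point: D(2) = 1.
P = 10·1/120 = 1/12.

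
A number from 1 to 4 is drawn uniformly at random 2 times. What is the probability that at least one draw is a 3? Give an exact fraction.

7/16

P(no draw is a 3) = (3/4)^2 = 9/16.
P(at least one) = 1 − 9/16 = 7/16.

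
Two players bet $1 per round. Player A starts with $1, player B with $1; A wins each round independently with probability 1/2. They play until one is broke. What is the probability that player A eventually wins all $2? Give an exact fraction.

1/2

With a fair step, P(i) = ½P(i−1) + ½P(i+1) with P(0)=0, P(2)=1 has the linear solution P(i) = i/2.
P(1) = 1/2.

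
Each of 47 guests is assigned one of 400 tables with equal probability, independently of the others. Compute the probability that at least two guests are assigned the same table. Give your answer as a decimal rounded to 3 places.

0.940

It's easier to compute the probability that all 47 are distinct.
P(all distinct) = 400/400 · 399/400 · ··· · 354/400 ≈ 0.060.
So the probability of at least one match is 1 − 0.060 = 0.940.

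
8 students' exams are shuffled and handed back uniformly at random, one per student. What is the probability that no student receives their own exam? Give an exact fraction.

This is the derangement probability: permutations of 8 with no fixed point.
D(8) = 8! · (1 − 1/1! + 1/2! − ··· + (−1)^8/8!) = 14833.
P = 14833/40320 = 2119/5760.

2119/5760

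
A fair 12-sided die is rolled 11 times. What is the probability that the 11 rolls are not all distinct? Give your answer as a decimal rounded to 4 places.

P(all 11 different) = 12/12 · 11/12 · ··· · 2/12 ≈ 0.0006.
P(at least two equal) = 1 − 0.0006 = 0.9994.

0.9994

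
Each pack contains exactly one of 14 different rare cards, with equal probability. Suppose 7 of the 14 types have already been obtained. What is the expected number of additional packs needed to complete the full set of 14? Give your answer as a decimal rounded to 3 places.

36.300

Starting from 7 distinct types, each trial gives a new one with probability (14−i)/14 when i types are held, so the wait for the next new type is 14/(14−i).
E = 14/7 + 14/6 + 14/5 + 14/4 + 14/3 + 14/2 + 14/1 = 363/10 ≈ 36.300.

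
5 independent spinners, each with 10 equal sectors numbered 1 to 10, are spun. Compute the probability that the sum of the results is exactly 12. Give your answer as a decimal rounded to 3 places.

There are 10^5 = 100000 equally likely outcomes.
The number of ordered 5-tuples from {1,…,10} summing to 12 is 330.
P(sum = 12) = 330/100000 = 33/10000 ≈ 0.003.

0.003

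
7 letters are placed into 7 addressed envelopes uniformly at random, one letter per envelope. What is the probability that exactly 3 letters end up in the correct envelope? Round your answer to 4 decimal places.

0.0625

Choose which 3 of the 7 are fixed: C(7,3) = 35 ways.
The remaining 4 must have no fixed point: D(4) = 9.
P = 35·9/5040 = 1/16 ≈ 0.0625.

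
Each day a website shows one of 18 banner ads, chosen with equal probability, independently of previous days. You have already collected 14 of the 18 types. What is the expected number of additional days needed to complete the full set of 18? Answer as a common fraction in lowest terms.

75/2

Starting from 14 distinct types, each trial gives a new one with probability (18−i)/18 when i types are held, so the wait for the next new type is 18/(18−i).
E = 18/4 + 18/3 + 18/2 + 18/1 = 75/2.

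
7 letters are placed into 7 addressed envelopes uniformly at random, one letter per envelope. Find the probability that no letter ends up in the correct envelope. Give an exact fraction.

103/280

This is the derangement probability: permutations of 7 with no fixed point.
D(7) = 7! · (1 − 1/1! + 1/2! − ··· + (−1)^7/7!) = 1854.
P = 1854/5040 = 103/280.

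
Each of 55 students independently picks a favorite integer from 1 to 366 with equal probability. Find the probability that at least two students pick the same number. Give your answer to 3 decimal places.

It's easier to compute the probability that all 55 are distinct.
P(all distinct) = 366/366 · 365/366 · ··· · 312/366 ≈ 0.014.
So the probability of at least one match is 1 − 0.014 = 0.986.

0.986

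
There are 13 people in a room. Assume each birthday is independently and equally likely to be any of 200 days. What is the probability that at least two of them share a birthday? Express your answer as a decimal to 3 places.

0.329

It's easier to compute the probability that all 13 are distinct.
P(all distinct) = 200/200 · 199/200 · ··· · 188/200 ≈ 0.671.
So the probability of at least one match is 1 − 0.671 = 0.329.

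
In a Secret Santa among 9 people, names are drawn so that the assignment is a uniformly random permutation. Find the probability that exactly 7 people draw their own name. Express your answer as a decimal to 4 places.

Choose which 7 of the 9 are fixed: C(9,7) = 36 ways.
The remaining 2 must have no fixed point: D(2) = 1.
P = 36·1/362880 = 1/10080 ≈ 0.0001.

0.0001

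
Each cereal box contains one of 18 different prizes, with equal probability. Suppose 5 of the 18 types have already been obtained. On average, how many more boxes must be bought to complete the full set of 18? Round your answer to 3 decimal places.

57.242

Starting from 5 distinct types, each trial gives a new one with probability (18−i)/18 when i types are held, so the wait for the next new type is 18/(18−i).
E = 18/13 + 18/12 + 18/11 + 18/10 + 18/9 + 18/8 + 18/7 + 18/6 + 18/5 + 18/4 + 18/3 + 18/2 + 18/1 = 1145993/20020 ≈ 57.242.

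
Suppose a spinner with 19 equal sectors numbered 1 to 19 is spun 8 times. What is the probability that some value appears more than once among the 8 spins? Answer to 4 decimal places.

P(all 8 different) = 19/19 · 18/19 · ··· · 12/19 ≈ 0.1794.
P(at least two equal) = 1 − 0.1794 = 0.8206.

0.8206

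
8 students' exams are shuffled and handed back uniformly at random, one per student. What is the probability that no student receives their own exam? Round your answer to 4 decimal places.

0.3679

This is the derangement probability: permutations of 8 with no fixed point.
D(8) = 8! · (1 − 1/1! + 1/2! − ··· + (−1)^8/8!) = 14833.
P = 14833/40320 = 2119/5760 ≈ 0.3679.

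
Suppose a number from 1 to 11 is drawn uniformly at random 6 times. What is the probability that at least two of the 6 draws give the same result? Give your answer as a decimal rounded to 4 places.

P(all 6 different) = 11/11 · 10/11 · ··· · 6/11 ≈ 0.1878.
P(at least two equal) = 1 − 0.1878 = 0.8122.

0.8122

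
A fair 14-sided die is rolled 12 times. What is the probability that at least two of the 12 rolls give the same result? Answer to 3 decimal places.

P(all 12 different) = 14/14 · 13/14 · ··· · 3/14 ≈ 0.001.
P(at least two equal) = 1 − 0.001 = 0.999.

0.999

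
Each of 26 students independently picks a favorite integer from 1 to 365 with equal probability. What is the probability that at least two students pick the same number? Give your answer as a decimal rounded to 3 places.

It's easier to compute the probability that all 26 are distinct.
P(all distinct) = 365/365 · 364/365 · ··· · 340/365 ≈ 0.402.
So the probability of at least one match is 1 − 0.402 = 0.598.

0.598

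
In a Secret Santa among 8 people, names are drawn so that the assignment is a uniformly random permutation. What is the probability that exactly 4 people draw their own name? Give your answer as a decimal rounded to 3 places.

0.016

Choose which 4 of the 8 are fixed: C(8,4) = 70 ways.
The remaining 4 must have no fixed point: D(4) = 9.
P = 70·9/40320 = 1/64 ≈ 0.016.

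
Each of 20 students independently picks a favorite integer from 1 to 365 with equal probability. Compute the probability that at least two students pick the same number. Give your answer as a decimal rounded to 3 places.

0.411

It's easier to compute the probability that all 20 are distinct.
P(all distinct) = 365/365 · 364/365 · ··· · 346/365 ≈ 0.589.
So the probability of at least one match is 1 − 0.589 = 0.411.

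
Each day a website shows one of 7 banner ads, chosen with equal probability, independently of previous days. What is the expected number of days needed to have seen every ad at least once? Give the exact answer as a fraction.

After i distinct types are collected, each trial gives a new one with probability (7−i)/7, so the expected wait for the next new type is 7/(7−i).
E = 7/7 + 7/6 + 7/5 + 7/4 + 7/3 + 7/2 + 7/1 = 363/20.

363/20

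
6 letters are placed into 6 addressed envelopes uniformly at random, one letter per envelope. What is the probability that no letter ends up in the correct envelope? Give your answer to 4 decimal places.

This is the derangement probability: permutations of 6 with no fixed point.
D(6) = 6! · (1 − 1/1! + 1/2! − ··· + (−1)^6/6!) = 265.
P = 265/720 = 53/144 ≈ 0.3681.

0.3681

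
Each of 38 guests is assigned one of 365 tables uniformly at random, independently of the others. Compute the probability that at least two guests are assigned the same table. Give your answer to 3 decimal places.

It's easier to compute the probability that all 38 are distinct.
P(all distinct) = 365/365 · 364/365 · ··· · 328/365 ≈ 0.136.
So the probability of at least one match is 1 − 0.136 = 0.864.

0.864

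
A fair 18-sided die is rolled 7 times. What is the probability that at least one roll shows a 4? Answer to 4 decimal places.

0.3298

P(no roll shows a 4) = (17/18)^7 ≈ 0.6702.
P(at least one) = 1 − 0.6702 = 0.3298.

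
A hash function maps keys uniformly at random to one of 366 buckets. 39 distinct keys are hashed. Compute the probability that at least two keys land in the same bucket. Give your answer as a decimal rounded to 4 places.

It's easier to compute the probability that all 39 are distinct.
P(all distinct) = 366/366 · 365/366 · ··· · 328/366 ≈ 0.1225.
So the probability of at least one match is 1 − 0.1225 = 0.8775.

0.8775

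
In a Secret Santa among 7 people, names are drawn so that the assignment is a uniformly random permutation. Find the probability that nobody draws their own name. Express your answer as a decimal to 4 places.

0.3679

This is the derangement probability: permutations of 7 with no fixed point.
D(7) = 7! · (1 − 1/1! + 1/2! − ··· + (−1)^7/7!) = 1854.
P = 1854/5040 = 103/280 ≈ 0.3679.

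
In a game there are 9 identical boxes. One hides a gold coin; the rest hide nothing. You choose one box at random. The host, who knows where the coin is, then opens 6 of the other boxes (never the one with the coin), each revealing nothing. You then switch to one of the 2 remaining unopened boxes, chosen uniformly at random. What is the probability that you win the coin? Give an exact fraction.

Your original box holds the coin with probability 1/9, so the other 8 collectively hold it with probability 8/9.
The host can always find 6 empty boxes to open, so the reveals don't change that 8/9; it is now spread over the 2 remaining unopened boxes.
P(win by switching) = (8/9) · (1/2) = 4/9.

4/9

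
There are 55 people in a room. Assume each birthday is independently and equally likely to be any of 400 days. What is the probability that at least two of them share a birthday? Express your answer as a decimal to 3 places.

It's easier to compute the probability that all 55 are distinct.
P(all distinct) = 400/400 · 399/400 · ··· · 346/400 ≈ 0.020.
So the probability of at least one match is 1 − 0.020 = 0.980.

0.980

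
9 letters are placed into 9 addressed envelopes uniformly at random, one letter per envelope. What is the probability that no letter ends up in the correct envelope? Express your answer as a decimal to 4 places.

0.3679

This is the derangement probability: permutations of 9 with no fixed point.
D(9) = 9! · (1 − 1/1! + 1/2! − ··· + (−1)^9/9!) = 133496.
P = 133496/362880 = 16687/45360 ≈ 0.3679.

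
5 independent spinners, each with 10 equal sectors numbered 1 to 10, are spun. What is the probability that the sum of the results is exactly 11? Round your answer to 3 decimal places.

0.002

There are 10^5 = 100000 equally likely outcomes.
The number of ordered 5-tuples from {1,…,10} summing to 11 is 210.
P(sum = 11) = 210/100000 = 21/10000 ≈ 0.002.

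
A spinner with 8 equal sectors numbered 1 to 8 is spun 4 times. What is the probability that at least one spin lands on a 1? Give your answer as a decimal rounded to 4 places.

P(no spin lands on a 1) = (7/8)^4 ≈ 0.5862.
P(at least one) = 1 − 0.5862 = 0.4138.

0.4138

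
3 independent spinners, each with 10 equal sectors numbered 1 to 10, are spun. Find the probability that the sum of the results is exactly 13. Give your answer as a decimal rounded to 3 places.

0.063

There are 10^3 = 1000 equally likely outcomes.
The number of ordered 3-tuples from {1,…,10} summing to 13 is 63.
P(sum = 13) = 63/1000 ≈ 0.063.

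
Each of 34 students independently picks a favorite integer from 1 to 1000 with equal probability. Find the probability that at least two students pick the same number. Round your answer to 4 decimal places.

It's easier to compute the probability that all 34 are distinct.
P(all distinct) = 1000/1000 · 999/1000 · ··· · 967/1000 ≈ 0.5670.
So the probability of at least one match is 1 − 0.5670 = 0.4330.

0.4330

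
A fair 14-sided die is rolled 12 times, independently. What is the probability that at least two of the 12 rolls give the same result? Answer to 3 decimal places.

P(all 12 different) = 14/14 · 13/14 · ··· · 3/14 ≈ 0.001.
P(at least two equal) = 1 − 0.001 = 0.999.

0.999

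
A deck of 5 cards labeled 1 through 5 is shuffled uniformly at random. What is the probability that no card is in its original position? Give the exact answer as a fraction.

11/30

This is the derangement probability: permutations of 5 with no fixed point.
D(5) = 5! · (1 − 1/1! + 1/2! − ··· + (−1)^5/5!) = 44.
P = 44/120 = 11/30.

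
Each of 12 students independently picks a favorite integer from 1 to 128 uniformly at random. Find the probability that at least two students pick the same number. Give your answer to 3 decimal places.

0.412

It's easier to compute the probability that all 12 are distinct.
P(all distinct) = 128/128 · 127/128 · ··· · 117/128 ≈ 0.588.
So the probability of at least one match is 1 − 0.588 = 0.412.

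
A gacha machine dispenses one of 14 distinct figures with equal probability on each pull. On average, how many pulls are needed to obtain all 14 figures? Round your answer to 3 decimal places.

45.522

After i distinct types are collected, each trial gives a new one with probability (14−i)/14, so the expected wait for the next new type is 14/(14−i).
E = 14/14 + 14/13 + 14/12 + 14/11 + 14/10 + 14/9 + 14/8 + 14/7 + 14/6 + 14/5 + 14/4 + 14/3 + 14/2 + 14/1 = 1171733/25740 ≈ 45.522.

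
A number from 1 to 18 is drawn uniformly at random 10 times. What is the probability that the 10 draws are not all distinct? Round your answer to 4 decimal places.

P(all 10 different) = 18/18 · 17/18 · ··· · 9/18 ≈ 0.0445.
P(at least two equal) = 1 − 0.0445 = 0.9555.

0.9555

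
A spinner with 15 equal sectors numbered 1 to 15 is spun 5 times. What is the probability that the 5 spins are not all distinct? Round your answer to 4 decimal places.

P(all 5 different) = 15/15 · 14/15 · ··· · 11/15 ≈ 0.4745.
P(at least two equal) = 1 − 0.4745 = 0.5255.

0.5255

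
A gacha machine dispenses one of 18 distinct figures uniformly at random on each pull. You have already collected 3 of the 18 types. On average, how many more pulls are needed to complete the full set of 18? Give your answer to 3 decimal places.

Starting from 3 distinct types, each trial gives a new one with probability (18−i)/18 when i types are held, so the wait for the next new type is 18/(18−i).
E = 18/15 + 18/14 + 18/13 + 18/12 + 18/11 + 18/10 + 18/9 + 18/8 + 18/7 + 18/6 + 18/5 + 18/4 + 18/3 + 18/2 + 18/1 = 1195757/20020 ≈ 59.728.

59.728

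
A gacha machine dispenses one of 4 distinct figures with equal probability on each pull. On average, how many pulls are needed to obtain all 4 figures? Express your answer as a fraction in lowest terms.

After i distinct types are collected, each trial gives a new one with probability (4−i)/4, so the expected wait for the next new type is 4/(4−i).
E = 4/4 + 4/3 + 4/2 + 4/1 = 25/3.

25/3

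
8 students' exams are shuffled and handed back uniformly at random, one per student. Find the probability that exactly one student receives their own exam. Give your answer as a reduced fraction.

Choose which one is fixed: C(8,1) = 8 ways.
The remaining 7 must have no fixed point: D(7) = 1854.
P = 8·1854/40320 = 103/280.

103/280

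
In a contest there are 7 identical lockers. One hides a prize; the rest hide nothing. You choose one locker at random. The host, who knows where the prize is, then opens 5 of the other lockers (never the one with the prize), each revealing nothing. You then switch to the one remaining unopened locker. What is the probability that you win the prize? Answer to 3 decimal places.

Your original locker holds the prize with probability 1/7, so the other 6 collectively hold it with probability 6/7.
The host can always find 5 empty lockers to open, so the reveals don't change that 6/7; it is now spread over the 1 remaining unopened locker.
P(win by switching) = (6/7) · (1/1) = 6/7 ≈ 0.857.

0.857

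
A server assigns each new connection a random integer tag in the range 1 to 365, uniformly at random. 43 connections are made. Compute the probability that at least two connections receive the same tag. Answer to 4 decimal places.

It's easier to compute the probability that all 43 are distinct.
P(all distinct) = 365/365 · 364/365 · ··· · 323/365 ≈ 0.0761.
So the probability of at least one match is 1 − 0.0761 = 0.9239.

0.9239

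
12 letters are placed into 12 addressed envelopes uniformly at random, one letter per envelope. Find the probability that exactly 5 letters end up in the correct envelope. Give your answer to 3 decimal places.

Choose which 5 of the 12 are fixed: C(12,5) = 792 ways.
The remaining 7 must have no fixed point: D(7) = 1854.
P = 792·1854/479001600 = 103/33600 ≈ 0.003.

0.003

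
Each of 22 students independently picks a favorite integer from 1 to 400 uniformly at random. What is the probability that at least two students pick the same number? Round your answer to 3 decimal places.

0.445

It's easier to compute the probability that all 22 are distinct.
P(all distinct) = 400/400 · 399/400 · ··· · 379/400 ≈ 0.555.
So the probability of at least one match is 1 − 0.555 = 0.445.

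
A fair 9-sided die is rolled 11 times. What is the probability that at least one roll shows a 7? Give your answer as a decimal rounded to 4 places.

0.7263

P(no roll shows a 7) = (8/9)^11 ≈ 0.2737.
P(at least one) = 1 − 0.2737 = 0.7263.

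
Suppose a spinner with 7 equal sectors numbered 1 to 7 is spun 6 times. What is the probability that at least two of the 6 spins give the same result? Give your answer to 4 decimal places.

P(all 6 different) = 7/7 · 6/7 · ··· · 2/7 ≈ 0.0428.
P(at least two equal) = 1 − 0.0428 = 0.9572.

0.9572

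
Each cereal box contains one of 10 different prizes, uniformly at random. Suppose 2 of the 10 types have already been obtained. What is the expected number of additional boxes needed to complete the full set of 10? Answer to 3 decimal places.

Starting from 2 distinct types, each trial gives a new one with probability (10−i)/10 when i types are held, so the wait for the next new type is 10/(10−i).
E = 10/8 + 10/7 + 10/6 + 10/5 + 10/4 + 10/3 + 10/2 + 10/1 = 761/28 ≈ 27.179.

27.179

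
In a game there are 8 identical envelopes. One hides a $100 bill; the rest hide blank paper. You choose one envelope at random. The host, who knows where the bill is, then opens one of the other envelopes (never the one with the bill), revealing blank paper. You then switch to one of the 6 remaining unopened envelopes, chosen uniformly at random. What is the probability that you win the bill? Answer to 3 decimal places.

0.146

Your original envelope holds the bill with probability 1/8, so the other 7 collectively hold it with probability 7/8.
The host can always find an empty envelope to open, so this doesn't change that 7/8; it is now spread over the 6 remaining unopened envelopes.
P(win by switching) = (7/8) · (1/6) = 7/48 ≈ 0.146.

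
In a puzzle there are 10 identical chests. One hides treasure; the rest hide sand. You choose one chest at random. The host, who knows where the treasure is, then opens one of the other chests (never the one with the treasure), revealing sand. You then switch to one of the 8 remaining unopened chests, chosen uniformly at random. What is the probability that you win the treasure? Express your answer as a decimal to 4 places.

0.1125

Your original chest holds the treasure with probability 1/10, so the other 9 collectively hold it with probability 9/10.
The host can always find an empty chest to open, so this doesn't change that 9/10; it is now spread over the 8 remaining unopened chests.
P(win by switching) = (9/10) · (1/8) = 9/80 ≈ 0.1125.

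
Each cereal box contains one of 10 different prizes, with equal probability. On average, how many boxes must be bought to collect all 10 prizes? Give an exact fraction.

After i distinct types are collected, each trial gives a new one with probability (10−i)/10, so the expected wait for the next new type is 10/(10−i).
E = 10/10 + 10/9 + 10/8 + 10/7 + 10/6 + 10/5 + 10/4 + 10/3 + 10/2 + 10/1 = 7381/252.

7381/252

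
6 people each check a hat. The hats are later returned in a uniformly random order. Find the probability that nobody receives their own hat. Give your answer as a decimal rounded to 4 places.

0.3681

This is the derangement probability: permutations of 6 with no fixed point.
D(6) = 6! · (1 − 1/1! + 1/2! − ··· + (−1)^6/6!) = 265.
P = 265/720 = 53/144 ≈ 0.3681.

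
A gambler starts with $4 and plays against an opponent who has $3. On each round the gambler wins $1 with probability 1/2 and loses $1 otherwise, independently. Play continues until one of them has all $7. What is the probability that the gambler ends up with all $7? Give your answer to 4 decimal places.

0.5714

With a fair step, P(i) = ½P(i−1) + ½P(i+1) with P(0)=0, P(7)=1 has the linear solution P(i) = i/7.
P(4) = 4/7 ≈ 0.5714.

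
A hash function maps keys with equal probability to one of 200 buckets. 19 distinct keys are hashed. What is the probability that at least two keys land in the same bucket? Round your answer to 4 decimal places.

It's easier to compute the probability that all 19 are distinct.
P(all distinct) = 200/200 · 199/200 · ··· · 182/200 ≈ 0.4137.
So the probability of at least one match is 1 − 0.4137 = 0.5863.

0.5863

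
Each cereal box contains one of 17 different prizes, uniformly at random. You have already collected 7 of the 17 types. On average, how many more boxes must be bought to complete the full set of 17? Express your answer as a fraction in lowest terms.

125477/2520

Starting from 7 distinct types, each trial gives a new one with probability (17−i)/17 when i types are held, so the wait for the next new type is 17/(17−i).
E = 17/10 + 17/9 + 17/8 + 17/7 + 17/6 + 17/5 + 17/4 + 17/3 + 17/2 + 17/1 = 125477/2520.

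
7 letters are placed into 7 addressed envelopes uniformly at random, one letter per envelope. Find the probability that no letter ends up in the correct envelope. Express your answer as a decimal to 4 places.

0.3679

This is the derangement probability: permutations of 7 with no fixed point.
D(7) = 7! · (1 − 1/1! + 1/2! − ··· + (−1)^7/7!) = 1854.
P = 1854/5040 = 103/280 ≈ 0.3679.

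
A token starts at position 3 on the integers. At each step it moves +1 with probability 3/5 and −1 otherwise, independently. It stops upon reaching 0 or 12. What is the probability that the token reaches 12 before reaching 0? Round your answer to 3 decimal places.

Let r = q/p = (2/5)/(3/5) = 2/3. The recurrence P(i) = p·P(i+1) + q·P(i−1) with P(0)=0, P(12)=1 gives P(i) = (1 − r^i)/(1 − r^12).
P(3) = (1 − (2/3)^3) / (1 − (2/3)^12) = 19683/27755 ≈ 0.709.

0.709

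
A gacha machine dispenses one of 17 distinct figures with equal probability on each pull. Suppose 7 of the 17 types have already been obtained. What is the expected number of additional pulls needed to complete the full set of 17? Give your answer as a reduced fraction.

125477/2520

Starting from 7 distinct types, each trial gives a new one with probability (17−i)/17 when i types are held, so the wait for the next new type is 17/(17−i).
E = 17/10 + 17/9 + 17/8 + 17/7 + 17/6 + 17/5 + 17/4 + 17/3 + 17/2 + 17/1 = 125477/2520.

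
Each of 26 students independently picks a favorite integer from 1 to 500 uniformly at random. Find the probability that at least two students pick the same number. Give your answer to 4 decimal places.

It's easier to compute the probability that all 26 are distinct.
P(all distinct) = 500/500 · 499/500 · ··· · 475/500 ≈ 0.5162.
So the probability of at least one match is 1 − 0.5162 = 0.4838.

0.4838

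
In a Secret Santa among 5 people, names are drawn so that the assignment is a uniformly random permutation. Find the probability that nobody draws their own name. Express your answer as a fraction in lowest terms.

11/30

This is the derangement probability: permutations of 5 with no fixed point.
D(5) = 5! · (1 − 1/1! + 1/2! − ··· + (−1)^5/5!) = 44.
P = 44/120 = 11/30.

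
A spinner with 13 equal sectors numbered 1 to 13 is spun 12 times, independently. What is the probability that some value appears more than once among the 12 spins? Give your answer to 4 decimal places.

0.9997

P(all 12 different) = 13/13 · 12/13 · ··· · 2/13 ≈ 0.0003.
P(at least two equal) = 1 − 0.0003 = 0.9997.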